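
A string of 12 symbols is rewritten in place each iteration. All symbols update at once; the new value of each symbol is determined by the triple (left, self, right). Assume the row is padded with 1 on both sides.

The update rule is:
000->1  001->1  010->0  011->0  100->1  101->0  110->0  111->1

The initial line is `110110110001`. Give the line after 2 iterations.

100000001110
011111110100

011111110100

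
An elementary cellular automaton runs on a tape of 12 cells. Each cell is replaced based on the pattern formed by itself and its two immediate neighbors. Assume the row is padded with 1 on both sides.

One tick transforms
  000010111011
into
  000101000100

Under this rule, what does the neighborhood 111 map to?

At position 7 the neighborhood is 111; the next row has 0 there.

0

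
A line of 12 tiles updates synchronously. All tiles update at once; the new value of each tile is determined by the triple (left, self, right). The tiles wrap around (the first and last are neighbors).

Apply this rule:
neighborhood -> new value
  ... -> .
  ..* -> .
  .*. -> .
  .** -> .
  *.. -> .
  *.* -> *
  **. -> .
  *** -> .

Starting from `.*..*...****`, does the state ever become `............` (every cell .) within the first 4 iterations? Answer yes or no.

yes

iteration 1: *...........
iteration 2: ............
all cells are . at iteration 2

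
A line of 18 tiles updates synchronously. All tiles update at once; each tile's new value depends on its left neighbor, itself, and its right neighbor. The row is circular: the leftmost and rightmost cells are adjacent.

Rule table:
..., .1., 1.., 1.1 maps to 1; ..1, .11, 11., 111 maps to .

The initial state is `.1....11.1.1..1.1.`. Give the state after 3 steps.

.1111...11111.1111
1....11......1....
1111...11111.1111.

1111...11111.1111.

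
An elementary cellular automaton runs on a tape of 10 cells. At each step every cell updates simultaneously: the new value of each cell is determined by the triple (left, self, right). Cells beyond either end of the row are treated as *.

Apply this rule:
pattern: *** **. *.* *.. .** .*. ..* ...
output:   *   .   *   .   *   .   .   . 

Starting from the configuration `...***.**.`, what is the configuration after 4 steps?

....*.****

...**.**.*
...*.**.**
....**.***
....*.****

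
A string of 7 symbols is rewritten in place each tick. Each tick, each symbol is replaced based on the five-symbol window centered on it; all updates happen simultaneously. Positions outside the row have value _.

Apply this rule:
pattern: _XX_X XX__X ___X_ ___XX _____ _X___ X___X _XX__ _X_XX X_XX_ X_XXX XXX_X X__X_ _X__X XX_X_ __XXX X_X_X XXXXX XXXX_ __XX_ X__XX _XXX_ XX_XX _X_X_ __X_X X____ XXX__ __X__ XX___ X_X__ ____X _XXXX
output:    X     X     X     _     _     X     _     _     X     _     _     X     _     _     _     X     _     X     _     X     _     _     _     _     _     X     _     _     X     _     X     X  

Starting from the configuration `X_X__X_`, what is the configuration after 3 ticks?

______X
____XX_
__X_X_X

__X_X_X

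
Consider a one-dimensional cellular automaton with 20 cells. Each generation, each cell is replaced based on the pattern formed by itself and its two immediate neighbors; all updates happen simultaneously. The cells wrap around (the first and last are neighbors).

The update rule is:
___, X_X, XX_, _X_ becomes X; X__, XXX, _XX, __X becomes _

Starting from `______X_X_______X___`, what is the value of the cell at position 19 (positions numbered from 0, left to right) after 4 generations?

_

XXXXX_XXX_XXXXX_X_XX
____XX__XX____XXXX__
XXX__X___X_XX____X_X
__X__X_X_XX_X_XX_XX_
position 19 holds _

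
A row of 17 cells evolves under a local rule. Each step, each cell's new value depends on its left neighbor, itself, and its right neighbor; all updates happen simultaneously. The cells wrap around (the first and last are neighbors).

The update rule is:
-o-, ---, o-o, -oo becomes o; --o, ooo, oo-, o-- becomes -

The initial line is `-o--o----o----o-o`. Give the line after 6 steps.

oooo-o-o--o--oooo

oo--o-oo-o-oo-ooo
----ooo-oooo-oo--
ooo-o--oo---oo--o
---oo--o--o-o---o
-o-o---o--ooo-o-o
oooo-o-o--o--oooo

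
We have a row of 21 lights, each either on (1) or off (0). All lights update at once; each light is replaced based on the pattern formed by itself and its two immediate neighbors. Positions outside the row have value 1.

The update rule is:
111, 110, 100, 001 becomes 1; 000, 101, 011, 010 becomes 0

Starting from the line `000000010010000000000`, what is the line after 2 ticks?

110001000100100000010

tick 1: 100000101101000000001
tick 2: 110001000100100000010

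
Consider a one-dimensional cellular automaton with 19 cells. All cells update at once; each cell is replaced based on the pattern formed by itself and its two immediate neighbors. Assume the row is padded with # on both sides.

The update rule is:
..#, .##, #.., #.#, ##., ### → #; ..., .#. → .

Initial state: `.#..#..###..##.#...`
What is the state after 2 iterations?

################.##

#.##.##########.#.#
################.##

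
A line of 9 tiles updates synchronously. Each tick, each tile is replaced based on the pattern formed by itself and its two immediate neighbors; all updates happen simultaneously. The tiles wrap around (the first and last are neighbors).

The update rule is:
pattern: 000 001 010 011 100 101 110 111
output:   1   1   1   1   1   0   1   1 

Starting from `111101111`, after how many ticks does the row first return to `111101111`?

1

111101111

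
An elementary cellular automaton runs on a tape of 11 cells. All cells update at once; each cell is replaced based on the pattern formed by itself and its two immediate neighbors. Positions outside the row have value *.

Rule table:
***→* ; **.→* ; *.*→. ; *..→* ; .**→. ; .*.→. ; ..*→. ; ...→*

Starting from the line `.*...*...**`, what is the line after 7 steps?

..**..**..*
*..**..**..
**..**..**.
***..**..*.
****..**...
*****..***.
******..**.

******..**.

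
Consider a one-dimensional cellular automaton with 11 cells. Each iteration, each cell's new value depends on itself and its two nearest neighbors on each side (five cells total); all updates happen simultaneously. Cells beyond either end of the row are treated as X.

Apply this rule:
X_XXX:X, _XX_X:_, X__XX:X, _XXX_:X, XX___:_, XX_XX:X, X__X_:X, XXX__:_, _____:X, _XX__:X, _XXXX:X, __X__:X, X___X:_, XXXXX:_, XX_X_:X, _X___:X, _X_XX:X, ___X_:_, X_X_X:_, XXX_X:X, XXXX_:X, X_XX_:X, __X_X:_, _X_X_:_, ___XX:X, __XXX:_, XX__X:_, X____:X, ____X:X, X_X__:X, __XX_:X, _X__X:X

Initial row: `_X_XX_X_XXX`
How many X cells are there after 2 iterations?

iteration 1: X_XX_X_XXX_
iteration 2: XXX_X_XXXXX
count of X: 9

9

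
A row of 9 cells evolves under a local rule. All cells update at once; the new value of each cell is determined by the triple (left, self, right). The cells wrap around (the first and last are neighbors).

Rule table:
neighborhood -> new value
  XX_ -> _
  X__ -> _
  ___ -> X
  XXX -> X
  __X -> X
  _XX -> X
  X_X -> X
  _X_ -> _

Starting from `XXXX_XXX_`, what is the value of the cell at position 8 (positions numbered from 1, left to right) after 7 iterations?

iteration 1: XXX_XXX_X
iteration 2: XX_XXX_XX
iteration 3: X_XXX_XXX
iteration 4: _XXX_XXXX
iteration 5: XXX_XXXX_
iteration 6: XX_XXXX_X
iteration 7: X_XXXX_XX
position 8 holds X

X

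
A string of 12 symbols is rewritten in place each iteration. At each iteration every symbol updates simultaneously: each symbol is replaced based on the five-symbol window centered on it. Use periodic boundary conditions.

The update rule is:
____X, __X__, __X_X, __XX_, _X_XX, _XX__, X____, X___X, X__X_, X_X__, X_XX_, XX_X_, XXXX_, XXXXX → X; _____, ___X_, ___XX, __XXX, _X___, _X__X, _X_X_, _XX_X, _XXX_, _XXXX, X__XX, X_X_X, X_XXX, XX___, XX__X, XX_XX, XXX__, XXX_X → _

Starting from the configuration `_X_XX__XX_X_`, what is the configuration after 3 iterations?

X_XX____X__X

iteration 1: XXXXX__X_XX_
iteration 2: __XX__XXXX__
iteration 3: X_XX____X__X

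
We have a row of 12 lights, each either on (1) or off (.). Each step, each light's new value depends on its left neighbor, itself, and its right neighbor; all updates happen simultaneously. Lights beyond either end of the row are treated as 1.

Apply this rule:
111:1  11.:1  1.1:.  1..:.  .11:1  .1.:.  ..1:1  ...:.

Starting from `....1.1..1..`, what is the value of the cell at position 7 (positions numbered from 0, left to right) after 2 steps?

1

...1....1..1
..1....1..11
position 7 holds 1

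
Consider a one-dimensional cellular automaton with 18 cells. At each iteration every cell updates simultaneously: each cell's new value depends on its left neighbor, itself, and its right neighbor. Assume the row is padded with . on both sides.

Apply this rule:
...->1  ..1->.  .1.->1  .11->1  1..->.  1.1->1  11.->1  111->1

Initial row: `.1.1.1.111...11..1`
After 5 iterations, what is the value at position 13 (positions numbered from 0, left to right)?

1

.111111111.1.11..1
.11111111111111..1
.11111111111111..1  (fixed point — unchanged through iteration 5)
position 13 holds 1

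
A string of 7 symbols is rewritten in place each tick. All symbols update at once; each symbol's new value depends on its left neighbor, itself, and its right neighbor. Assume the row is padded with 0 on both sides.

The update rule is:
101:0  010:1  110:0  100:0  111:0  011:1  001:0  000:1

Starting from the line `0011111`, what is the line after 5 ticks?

1010101

tick 1: 1010000
tick 2: 1010111
tick 3: 1010100
tick 4: 1010101
tick 5: 1010101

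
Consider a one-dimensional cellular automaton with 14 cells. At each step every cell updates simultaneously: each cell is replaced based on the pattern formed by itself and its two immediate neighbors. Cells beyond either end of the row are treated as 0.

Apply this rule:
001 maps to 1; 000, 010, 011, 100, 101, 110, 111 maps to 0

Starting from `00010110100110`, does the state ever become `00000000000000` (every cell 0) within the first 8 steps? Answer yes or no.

00100000001000
01000000010000
10000000100000
00000001000000
00000010000000
00000100000000
00001000000000
00010000000000
step 8 is 00010000000000, still not uniform 0

no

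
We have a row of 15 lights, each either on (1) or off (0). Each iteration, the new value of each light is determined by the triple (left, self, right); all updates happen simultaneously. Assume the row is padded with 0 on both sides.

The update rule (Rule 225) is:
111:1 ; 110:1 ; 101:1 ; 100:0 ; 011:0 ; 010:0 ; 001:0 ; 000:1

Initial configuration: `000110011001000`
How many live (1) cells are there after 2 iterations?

5

110010001000011
010000100011001
count of 1: 5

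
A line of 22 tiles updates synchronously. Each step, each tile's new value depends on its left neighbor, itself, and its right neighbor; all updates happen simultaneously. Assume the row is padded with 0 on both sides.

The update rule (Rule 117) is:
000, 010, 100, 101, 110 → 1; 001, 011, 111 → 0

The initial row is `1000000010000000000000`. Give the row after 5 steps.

1111111011111111111111
0000001100000000000001
1111100111111111111101
0000110000000000000111
1110011111111111110001

1110011111111111110001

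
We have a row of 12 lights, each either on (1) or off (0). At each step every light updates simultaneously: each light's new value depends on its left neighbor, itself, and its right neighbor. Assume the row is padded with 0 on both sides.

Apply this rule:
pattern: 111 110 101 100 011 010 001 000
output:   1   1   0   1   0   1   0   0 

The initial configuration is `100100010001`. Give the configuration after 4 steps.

step 1: 110110011001
step 2: 010011001101
step 3: 011001100101
step 4: 001100110101

001100110101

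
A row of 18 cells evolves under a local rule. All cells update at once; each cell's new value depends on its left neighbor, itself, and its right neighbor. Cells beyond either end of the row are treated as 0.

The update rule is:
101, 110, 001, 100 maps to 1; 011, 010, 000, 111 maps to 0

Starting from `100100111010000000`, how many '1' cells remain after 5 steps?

9

011011001101000000
101101110110100000
010110011011010000
101011101101101000
010100110110110100
count of 1: 9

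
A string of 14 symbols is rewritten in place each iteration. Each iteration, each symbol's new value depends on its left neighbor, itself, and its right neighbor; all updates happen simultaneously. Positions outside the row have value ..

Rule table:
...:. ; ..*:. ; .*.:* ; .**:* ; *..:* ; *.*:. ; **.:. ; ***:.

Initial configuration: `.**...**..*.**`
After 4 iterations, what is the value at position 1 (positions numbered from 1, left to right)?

.

.*.*..*.*.*.*.
.*.**.*.*.*.**
.*.*..*.*.*.*.  (repeats iteration 1; period 2)
iteration 4: .*.**.*.*.*.**
position 1 holds .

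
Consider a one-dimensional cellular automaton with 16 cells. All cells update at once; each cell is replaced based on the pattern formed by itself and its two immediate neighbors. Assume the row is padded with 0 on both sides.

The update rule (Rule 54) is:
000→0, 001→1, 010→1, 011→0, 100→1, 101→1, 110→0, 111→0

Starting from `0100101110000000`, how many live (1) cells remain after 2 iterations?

1111110001000000
0000001011100000
count of 1: 4

4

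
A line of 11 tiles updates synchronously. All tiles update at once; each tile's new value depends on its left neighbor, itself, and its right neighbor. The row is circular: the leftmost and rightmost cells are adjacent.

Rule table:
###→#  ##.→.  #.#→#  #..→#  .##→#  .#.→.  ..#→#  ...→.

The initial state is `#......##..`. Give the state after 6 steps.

###.##.#.#.

step 1: .#....##.##
step 2: #.#..##.##.
step 3: .#.###.##.#
step 4: #.###.##.#.
step 5: .###.##.#.#
step 6: ###.##.#.#.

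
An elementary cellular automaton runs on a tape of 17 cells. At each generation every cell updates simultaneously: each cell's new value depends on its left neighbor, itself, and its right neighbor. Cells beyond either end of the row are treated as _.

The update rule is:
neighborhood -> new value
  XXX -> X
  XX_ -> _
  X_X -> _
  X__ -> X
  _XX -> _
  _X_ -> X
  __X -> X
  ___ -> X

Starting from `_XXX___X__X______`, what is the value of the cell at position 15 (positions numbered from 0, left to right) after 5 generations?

X

X_X_XXXXXXXXXXXXX
X_X__XXXXXXXXXXX_
X_XXX_XXXXXXXXX_X
X__X___XXXXXXX__X
XXXXXXX_XXXXX_XXX
position 15 holds X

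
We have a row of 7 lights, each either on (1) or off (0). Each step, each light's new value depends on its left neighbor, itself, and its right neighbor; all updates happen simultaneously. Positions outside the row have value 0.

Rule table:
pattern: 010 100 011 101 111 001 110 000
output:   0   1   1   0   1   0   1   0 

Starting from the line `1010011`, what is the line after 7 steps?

0000011

0001011
0000011
0000011  (fixed point — unchanged through step 7)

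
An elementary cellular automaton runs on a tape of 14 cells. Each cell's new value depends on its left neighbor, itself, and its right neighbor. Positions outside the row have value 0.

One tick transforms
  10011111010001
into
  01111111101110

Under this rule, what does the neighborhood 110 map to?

At position 7 the neighborhood is 110; the next row has 1 there.

1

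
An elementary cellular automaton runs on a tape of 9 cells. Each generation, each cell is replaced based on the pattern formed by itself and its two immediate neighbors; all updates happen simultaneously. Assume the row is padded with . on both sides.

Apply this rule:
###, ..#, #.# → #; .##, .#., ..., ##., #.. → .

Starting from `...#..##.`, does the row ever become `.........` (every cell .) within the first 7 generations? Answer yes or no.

yes

..#..#...
.#..#....
#..#.....
..#......
.#.......
#........
.........
all cells are . at generation 7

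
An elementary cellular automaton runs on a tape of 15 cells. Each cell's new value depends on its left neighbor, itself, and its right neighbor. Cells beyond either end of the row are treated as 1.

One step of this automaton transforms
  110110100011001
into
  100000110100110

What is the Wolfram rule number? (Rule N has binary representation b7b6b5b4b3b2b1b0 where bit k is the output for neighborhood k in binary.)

position 0: 111 → 1  (bit 7 = 1)
position 1: 110 → 0  (bit 6 = 0)
position 2: 101 → 0  (bit 5 = 0)
position 7: 100 → 1  (bit 4 = 1)
position 3: 011 → 0  (bit 3 = 0)
position 6: 010 → 1  (bit 2 = 1)
position 9: 001 → 1  (bit 1 = 1)
position 8: 000 → 0  (bit 0 = 0)
bits b7..b0 = 10010110 = 150

150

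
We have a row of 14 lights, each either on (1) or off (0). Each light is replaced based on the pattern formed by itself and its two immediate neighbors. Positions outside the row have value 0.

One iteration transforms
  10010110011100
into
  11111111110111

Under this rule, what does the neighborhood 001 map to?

1

At position 2 the neighborhood is 001; the next row has 1 there.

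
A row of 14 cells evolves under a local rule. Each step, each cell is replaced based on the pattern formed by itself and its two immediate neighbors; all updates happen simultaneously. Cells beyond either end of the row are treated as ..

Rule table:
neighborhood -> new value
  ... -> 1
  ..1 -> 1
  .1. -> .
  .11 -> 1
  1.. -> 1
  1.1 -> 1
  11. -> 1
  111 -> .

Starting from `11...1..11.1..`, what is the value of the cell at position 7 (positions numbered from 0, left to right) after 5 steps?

step 1: 11111.11111.11
step 2: 1...111...1111
step 3: .1111.11111..1
step 4: 11..111...111.
step 5: 11111.11111.11
position 7 holds 1

1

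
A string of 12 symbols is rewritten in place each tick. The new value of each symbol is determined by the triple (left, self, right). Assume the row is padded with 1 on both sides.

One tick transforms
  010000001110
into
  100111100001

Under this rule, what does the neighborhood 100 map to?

At position 2 the neighborhood is 100; the next row has 0 there.

0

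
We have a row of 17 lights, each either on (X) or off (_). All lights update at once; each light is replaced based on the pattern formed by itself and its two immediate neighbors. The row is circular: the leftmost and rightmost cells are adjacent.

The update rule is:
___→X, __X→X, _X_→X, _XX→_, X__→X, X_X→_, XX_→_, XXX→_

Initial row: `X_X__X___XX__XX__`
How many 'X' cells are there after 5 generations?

X_XXXXXXX__XX__XX
_________XX__XX__
XXXXXXXXX__XX__XX
_________XX__XX__  (repeats generation 2; period 2)
generation 5: XXXXXXXXX__XX__XX
count of X: 13

13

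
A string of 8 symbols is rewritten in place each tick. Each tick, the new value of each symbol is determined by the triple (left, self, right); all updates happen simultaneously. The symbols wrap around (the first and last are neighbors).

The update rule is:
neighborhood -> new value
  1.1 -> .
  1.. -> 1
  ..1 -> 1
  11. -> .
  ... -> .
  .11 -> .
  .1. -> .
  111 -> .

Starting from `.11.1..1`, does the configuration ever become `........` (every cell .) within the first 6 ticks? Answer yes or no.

no

tick 1: .....11.
tick 2: ....1..1
tick 3: 1..1.11.
tick 4: .11.....
tick 5: 1..1....
tick 6: .11.1..1
tick 6 is .11.1..1, still not uniform .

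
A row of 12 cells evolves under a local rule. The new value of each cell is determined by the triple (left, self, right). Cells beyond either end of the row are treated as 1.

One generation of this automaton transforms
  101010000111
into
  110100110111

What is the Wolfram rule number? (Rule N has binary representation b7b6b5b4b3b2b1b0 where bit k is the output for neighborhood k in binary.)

233

position 10: 111 → 1  (bit 7 = 1)
position 0: 110 → 1  (bit 6 = 1)
position 1: 101 → 1  (bit 5 = 1)
position 5: 100 → 0  (bit 4 = 0)
position 9: 011 → 1  (bit 3 = 1)
position 2: 010 → 0  (bit 2 = 0)
position 8: 001 → 0  (bit 1 = 0)
position 6: 000 → 1  (bit 0 = 1)
bits b7..b0 = 11101001 = 233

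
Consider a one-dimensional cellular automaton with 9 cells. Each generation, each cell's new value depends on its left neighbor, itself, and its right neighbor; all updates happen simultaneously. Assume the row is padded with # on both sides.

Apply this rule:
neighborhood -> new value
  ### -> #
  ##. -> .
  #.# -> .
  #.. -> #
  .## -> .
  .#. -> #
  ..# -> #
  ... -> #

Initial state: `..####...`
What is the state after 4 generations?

##.##.###
#......##
.######.#
..####...

..####...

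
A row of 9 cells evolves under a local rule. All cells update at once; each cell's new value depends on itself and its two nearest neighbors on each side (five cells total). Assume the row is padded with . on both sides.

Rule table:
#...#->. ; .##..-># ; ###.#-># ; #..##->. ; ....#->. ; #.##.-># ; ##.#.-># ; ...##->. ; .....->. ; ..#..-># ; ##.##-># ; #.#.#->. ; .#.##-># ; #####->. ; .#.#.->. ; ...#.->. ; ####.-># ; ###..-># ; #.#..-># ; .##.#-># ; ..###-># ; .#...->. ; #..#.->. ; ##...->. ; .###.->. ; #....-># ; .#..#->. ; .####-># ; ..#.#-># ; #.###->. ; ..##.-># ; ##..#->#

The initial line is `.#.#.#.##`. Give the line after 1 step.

.#....###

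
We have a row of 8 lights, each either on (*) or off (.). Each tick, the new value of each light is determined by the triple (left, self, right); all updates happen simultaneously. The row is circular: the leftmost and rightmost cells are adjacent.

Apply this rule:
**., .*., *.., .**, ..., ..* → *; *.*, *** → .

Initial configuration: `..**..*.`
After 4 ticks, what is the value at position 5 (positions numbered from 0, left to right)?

tick 1: ********
tick 2: ........
tick 3: ********  (repeats tick 1; period 2)
tick 4: ........
position 5 holds .

.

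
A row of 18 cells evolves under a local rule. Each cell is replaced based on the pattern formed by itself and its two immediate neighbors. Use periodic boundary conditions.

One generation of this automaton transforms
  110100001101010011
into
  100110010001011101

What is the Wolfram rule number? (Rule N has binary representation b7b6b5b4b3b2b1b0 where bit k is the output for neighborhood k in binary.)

position 0: 111 → 1  (bit 7 = 1)
position 1: 110 → 0  (bit 6 = 0)
position 2: 101 → 0  (bit 5 = 0)
position 4: 100 → 1  (bit 4 = 1)
position 8: 011 → 0  (bit 3 = 0)
position 3: 010 → 1  (bit 2 = 1)
position 7: 001 → 1  (bit 1 = 1)
position 5: 000 → 0  (bit 0 = 0)
bits b7..b0 = 10010110 = 150

150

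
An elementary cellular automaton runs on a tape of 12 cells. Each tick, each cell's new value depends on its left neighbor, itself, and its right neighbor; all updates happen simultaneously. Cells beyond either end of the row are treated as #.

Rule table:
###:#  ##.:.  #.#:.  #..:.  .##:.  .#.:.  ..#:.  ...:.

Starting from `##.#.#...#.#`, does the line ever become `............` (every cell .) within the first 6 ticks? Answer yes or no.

#...........
............
all cells are . at tick 2

yes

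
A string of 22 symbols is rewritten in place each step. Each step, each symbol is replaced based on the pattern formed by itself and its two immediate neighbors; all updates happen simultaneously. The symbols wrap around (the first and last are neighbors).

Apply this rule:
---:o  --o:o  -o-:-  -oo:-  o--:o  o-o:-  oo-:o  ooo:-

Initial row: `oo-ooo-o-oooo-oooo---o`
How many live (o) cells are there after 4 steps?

-o---o------o----oooo-
o-ooo-oooooo-oooo---oo
o---o------o----oooo--
-ooo-oooooo-oooo---ooo
count of o: 16

16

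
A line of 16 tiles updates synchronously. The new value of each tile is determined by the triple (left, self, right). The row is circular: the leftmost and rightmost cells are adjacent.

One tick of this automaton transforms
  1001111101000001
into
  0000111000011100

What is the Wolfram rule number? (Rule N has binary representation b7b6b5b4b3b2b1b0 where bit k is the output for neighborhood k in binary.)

129

position 4: 111 → 1  (bit 7 = 1)
position 0: 110 → 0  (bit 6 = 0)
position 8: 101 → 0  (bit 5 = 0)
position 1: 100 → 0  (bit 4 = 0)
position 3: 011 → 0  (bit 3 = 0)
position 9: 010 → 0  (bit 2 = 0)
position 2: 001 → 0  (bit 1 = 0)
position 11: 000 → 1  (bit 0 = 1)
bits b7..b0 = 10000001 = 129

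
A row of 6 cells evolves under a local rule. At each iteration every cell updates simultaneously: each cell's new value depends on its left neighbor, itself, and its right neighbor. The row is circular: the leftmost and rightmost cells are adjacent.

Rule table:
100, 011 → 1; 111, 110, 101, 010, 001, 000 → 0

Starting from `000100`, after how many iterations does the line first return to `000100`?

iteration 1: 000010
iteration 2: 000001
iteration 3: 100000
iteration 4: 010000
iteration 5: 001000
iteration 6: 000100

6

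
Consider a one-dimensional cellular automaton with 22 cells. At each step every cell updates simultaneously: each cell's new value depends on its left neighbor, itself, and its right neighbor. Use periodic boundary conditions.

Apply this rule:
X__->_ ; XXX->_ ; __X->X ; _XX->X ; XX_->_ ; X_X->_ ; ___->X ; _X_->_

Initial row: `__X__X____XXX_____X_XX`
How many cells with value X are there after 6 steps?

step 1: _X__X__XXXX___XXXX__X_
step 2: X__X__XX____XXX____X__
step 3: __X__XX__XXXX___XXX__X
step 4: _X__XX__XX____XXX___X_
step 5: X__XX__XX__XXXX___XX__
step 6: __XX__XX__XX____XXX__X
count of X: 10

10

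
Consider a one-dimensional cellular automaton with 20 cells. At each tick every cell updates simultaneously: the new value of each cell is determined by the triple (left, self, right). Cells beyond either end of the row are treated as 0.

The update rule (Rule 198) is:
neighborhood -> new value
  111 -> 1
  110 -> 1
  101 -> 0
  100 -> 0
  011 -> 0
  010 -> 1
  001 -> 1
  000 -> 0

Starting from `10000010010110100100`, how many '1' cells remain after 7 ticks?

10000110110010101100
10001010010110100100
10011010110010101100
10101010010110100100
10101010110010101100
10101010010110100100  (repeats tick 4; period 2)
tick 7: 10101010110010101100
count of 1: 10

10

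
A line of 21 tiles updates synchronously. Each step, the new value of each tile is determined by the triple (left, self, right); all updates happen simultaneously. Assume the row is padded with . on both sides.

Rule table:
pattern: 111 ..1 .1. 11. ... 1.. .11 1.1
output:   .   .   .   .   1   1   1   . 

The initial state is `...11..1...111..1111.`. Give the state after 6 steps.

step 1: 11.1.1..11.1..1.1...1
step 2: 1.....1.1...1....11..
step 3: .1111....11..111.1.11
step 4: .1...111.1.1.1.....1.
step 5: ..11.1........1111..1
step 6: 1.1...1111111.1...1..

1.1...1111111.1...1..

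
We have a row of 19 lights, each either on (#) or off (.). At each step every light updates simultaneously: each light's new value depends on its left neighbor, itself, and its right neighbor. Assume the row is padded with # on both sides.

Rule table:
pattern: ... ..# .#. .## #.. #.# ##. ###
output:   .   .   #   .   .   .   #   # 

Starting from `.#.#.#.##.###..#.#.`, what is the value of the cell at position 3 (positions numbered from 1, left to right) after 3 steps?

.

step 1: .#.#.#..#..##..#.#.
step 2: .#.#.#..#...#..#.#.
step 3: .#.#.#..#...#..#.#.
position 3 holds .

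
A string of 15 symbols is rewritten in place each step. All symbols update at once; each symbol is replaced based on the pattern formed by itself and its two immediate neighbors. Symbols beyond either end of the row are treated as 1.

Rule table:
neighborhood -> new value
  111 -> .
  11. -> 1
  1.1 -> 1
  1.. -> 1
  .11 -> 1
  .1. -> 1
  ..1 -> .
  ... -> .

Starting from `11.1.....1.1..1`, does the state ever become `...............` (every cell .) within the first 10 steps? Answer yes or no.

step 1: .1111....1111.1
step 2: 11..11...1..111
step 3: .11.111..11.1..
step 4: 11111.11.11111.
step 5: ....111111...11
step 6: 1...1....11..1.
step 7: 11..11...111.11
step 8: .11.111..1.111.
step 9: 11111.11.111.11
step 10: ....111111.111.
step 10 is ....111111.111., still not uniform .

no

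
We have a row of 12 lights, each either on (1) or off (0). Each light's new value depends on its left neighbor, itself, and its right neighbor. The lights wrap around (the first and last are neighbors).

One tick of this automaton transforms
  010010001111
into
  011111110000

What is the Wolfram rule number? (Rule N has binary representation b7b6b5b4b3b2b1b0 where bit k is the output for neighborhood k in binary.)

position 9: 111 → 0  (bit 7 = 0)
position 11: 110 → 0  (bit 6 = 0)
position 0: 101 → 0  (bit 5 = 0)
position 2: 100 → 1  (bit 4 = 1)
position 8: 011 → 0  (bit 3 = 0)
position 1: 010 → 1  (bit 2 = 1)
position 3: 001 → 1  (bit 1 = 1)
position 6: 000 → 1  (bit 0 = 1)
bits b7..b0 = 00010111 = 23

23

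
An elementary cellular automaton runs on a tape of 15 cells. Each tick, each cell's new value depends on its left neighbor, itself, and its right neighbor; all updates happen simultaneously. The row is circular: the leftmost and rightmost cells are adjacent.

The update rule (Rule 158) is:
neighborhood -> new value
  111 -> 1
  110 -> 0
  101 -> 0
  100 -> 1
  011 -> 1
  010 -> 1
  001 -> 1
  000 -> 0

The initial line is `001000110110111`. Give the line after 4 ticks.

111101100100110
111001011111100
110111011111011
100110011110011

100110011110011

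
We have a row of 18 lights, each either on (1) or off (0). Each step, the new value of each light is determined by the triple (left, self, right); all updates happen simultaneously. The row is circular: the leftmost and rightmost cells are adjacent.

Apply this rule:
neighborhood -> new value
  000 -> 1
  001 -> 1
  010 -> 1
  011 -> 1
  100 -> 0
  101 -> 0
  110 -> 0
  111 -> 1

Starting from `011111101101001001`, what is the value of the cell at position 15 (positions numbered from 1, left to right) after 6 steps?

011111001001011011
011110011011010010
111100110010010110
111001100110110100
110011001100100101
100110011001101101
position 15 holds 1

1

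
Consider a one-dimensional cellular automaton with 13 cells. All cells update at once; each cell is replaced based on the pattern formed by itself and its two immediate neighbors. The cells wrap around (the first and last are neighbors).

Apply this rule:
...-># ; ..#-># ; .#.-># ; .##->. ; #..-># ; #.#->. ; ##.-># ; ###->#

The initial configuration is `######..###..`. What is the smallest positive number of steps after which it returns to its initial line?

26

.#######.####
..######..###
##.#######.##
##..######..#
####.#######.
.###..######.
#.####.######
#..###..#####
###.####.####
###..###..###
#####.####.##
#####..###..#
#######.####.
.######..###.
#.#######.###
#..######..##
###.#######.#
###..######..
.####.#######
..###..######
##.####.#####
##..###..####
####.####.###
####..###..##
######.####.#
######..###..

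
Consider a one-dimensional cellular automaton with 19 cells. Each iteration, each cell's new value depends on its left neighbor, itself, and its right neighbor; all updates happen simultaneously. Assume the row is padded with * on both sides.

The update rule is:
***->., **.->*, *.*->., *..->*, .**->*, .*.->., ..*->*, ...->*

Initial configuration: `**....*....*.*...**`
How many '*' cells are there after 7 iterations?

15

.*****.****...****.
.*...*.*..*****..*.
..***...***...***..
***.*****.*****.***
..*.*...*.*...*.*..
**...***...***...**
.*****.*****.*****.
count of *: 15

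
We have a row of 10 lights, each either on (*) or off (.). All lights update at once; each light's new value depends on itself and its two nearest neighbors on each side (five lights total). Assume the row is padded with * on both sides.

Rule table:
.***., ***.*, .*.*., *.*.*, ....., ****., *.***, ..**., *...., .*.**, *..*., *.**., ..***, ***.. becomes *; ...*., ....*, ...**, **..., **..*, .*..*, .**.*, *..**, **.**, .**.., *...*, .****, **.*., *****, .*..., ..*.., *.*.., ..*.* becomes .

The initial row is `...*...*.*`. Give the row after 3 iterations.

iteration 1: ........**
iteration 2: .*****..*.
iteration 3: .*..**.*.*

.*..**.*.*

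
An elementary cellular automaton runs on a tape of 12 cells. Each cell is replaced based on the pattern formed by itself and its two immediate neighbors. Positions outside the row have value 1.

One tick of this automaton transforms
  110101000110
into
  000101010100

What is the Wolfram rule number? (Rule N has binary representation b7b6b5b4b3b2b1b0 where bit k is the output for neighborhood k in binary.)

position 0: 111 → 0  (bit 7 = 0)
position 1: 110 → 0  (bit 6 = 0)
position 2: 101 → 0  (bit 5 = 0)
position 6: 100 → 0  (bit 4 = 0)
position 9: 011 → 1  (bit 3 = 1)
position 3: 010 → 1  (bit 2 = 1)
position 8: 001 → 0  (bit 1 = 0)
position 7: 000 → 1  (bit 0 = 1)
bits b7..b0 = 00001101 = 13

13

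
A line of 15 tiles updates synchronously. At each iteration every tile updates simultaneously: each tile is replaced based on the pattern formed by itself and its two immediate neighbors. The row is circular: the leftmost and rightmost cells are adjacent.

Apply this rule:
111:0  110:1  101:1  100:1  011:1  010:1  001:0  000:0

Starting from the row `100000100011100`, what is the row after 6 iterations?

110000110010110
111000111011111
001100101110000
001110111011000
001011101111100
001110111000110

001110111000110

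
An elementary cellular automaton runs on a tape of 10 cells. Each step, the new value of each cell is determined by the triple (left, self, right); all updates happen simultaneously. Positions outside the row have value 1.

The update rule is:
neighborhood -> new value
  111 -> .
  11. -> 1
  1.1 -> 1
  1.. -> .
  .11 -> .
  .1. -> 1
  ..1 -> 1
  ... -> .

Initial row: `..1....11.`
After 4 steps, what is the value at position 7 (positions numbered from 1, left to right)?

.11...1.11
1.1..111..
111.1..1.1
..111.111.
position 7 holds 1

1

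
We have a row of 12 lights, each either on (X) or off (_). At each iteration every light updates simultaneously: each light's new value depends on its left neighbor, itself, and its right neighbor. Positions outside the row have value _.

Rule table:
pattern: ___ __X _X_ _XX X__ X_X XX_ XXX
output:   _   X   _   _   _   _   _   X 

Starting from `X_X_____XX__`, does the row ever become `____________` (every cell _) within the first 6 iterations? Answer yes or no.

no

_______X____
______X_____
_____X______
____X_______
___X________
__X_________
iteration 6 is __X_________, still not uniform _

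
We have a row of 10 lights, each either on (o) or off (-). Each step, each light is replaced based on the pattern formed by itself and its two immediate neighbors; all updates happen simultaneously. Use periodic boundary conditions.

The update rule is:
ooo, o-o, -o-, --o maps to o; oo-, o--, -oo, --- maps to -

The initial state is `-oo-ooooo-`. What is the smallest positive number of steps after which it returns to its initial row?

20

o--o-ooo--
o-ooo-o--o
-o-o-oo-o-
ooooo--oo-
-ooo--o--o
o-o--oo-oo
-oo-o--o-o
o--oo-oooo
--o--o-ooo
-oo-ooo-o-
o--o-o-oo-
o-ooooo--o
-o-ooo--o-
ooo-o--oo-
-o-oo-o--o
ooo--oo-oo
oo--o--o-o
o--oo-ooo-
o-o--o-o-o
-oo-ooooo-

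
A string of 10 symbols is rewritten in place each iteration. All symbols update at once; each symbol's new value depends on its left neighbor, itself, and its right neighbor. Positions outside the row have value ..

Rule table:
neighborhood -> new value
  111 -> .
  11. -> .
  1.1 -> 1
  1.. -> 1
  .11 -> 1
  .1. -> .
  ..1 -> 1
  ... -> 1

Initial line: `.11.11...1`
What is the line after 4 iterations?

11.11.11.1

iteration 1: 11.11.111.
iteration 2: 1.11.11..1
iteration 3: .11.11.11.
iteration 4: 11.11.11.1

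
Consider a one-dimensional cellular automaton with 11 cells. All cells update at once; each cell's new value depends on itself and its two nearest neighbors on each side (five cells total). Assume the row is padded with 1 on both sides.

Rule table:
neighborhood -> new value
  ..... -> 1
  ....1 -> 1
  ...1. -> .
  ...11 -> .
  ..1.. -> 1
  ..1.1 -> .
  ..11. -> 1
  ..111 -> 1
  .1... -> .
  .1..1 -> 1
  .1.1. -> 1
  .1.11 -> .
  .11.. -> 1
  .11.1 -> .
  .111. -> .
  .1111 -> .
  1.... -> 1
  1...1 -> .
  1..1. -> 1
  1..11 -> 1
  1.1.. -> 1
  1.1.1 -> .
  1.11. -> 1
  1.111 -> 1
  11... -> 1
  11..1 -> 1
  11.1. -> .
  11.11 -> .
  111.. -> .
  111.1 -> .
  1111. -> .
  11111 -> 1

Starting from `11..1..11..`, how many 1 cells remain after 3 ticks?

tick 1: ..111111111
tick 2: 111.1111111
tick 3: 1...1.11111
count of 1: 7

7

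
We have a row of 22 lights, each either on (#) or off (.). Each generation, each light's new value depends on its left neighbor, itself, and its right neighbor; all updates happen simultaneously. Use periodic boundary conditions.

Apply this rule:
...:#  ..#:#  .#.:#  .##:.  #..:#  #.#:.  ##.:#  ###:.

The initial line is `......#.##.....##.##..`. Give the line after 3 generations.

#######..######.#..###
......###.....#.###...
######..#######...####

######..#######...####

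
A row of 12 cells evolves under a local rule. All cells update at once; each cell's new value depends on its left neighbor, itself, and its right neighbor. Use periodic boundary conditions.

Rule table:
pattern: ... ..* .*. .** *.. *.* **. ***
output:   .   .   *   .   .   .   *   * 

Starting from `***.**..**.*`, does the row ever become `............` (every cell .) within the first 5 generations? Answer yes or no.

***..*...*..
.**..*...*..
..*..*...*..
..*..*...*..  (fixed point — unchanged through generation 5)
generation 5 is ..*..*...*.., still not uniform .

no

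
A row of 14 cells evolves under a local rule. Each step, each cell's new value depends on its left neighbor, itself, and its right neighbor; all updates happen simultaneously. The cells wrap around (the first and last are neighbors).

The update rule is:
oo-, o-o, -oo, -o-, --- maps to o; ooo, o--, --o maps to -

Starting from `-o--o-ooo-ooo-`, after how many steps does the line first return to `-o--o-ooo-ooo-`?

-o--ooo-ooo-o-
-o--o-ooo-ooo-

2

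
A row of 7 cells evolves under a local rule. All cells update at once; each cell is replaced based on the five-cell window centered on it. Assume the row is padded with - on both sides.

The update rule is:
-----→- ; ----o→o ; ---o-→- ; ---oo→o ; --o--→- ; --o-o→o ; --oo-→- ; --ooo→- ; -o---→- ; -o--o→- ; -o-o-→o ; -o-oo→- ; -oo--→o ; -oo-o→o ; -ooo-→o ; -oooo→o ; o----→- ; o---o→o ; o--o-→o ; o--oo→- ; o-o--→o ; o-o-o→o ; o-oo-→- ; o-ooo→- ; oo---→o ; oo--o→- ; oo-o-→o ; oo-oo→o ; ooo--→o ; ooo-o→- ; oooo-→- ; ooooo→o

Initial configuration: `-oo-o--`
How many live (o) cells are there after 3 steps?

3

o-ooo--
o--ooo-
----ooo
count of o: 3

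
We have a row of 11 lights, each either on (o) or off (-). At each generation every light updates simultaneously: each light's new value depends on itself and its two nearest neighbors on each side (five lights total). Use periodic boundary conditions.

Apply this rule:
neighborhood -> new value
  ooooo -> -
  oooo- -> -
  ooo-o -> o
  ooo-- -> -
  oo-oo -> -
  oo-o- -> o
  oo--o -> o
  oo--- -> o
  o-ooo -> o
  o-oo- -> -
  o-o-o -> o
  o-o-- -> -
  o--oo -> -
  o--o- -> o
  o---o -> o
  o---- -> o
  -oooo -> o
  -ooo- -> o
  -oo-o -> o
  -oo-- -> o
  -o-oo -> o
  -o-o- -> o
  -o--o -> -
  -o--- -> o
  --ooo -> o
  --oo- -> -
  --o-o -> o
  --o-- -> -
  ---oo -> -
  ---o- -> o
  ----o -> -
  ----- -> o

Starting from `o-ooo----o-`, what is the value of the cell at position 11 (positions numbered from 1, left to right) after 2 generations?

oooo-oo-ooo
---o--o-oo-
position 11 holds -

-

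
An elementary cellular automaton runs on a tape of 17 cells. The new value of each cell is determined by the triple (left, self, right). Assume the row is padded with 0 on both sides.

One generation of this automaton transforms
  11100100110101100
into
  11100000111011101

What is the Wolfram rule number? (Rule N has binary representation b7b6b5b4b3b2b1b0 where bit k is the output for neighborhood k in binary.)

233

position 1: 111 → 1  (bit 7 = 1)
position 2: 110 → 1  (bit 6 = 1)
position 10: 101 → 1  (bit 5 = 1)
position 3: 100 → 0  (bit 4 = 0)
position 0: 011 → 1  (bit 3 = 1)
position 5: 010 → 0  (bit 2 = 0)
position 4: 001 → 0  (bit 1 = 0)
position 16: 000 → 1  (bit 0 = 1)
bits b7..b0 = 11101001 = 233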